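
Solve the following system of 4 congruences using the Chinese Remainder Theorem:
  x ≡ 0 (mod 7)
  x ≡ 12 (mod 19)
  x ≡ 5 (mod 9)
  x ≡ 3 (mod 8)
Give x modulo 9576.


Product of moduli M = 7 · 19 · 9 · 8 = 9576.
Merge one congruence at a time:
  Start: x ≡ 0 (mod 7).
  Combine with x ≡ 12 (mod 19); new modulus lcm = 133.
    Write x = 0 + 7·t and substitute into x ≡ 12 (mod 19): 7·t ≡ 12 − 0 = 12 (mod 19).
    The inverse of 7 mod 19 is 11 (since 7·11 = 77 = 4·19 + 1), so t ≡ 11·12 = 132 ≡ 18 (mod 19).
    Then x = 0 + 7·18 = 126, valid modulo lcm(7, 19) = 133: x ≡ 126 (mod 133).
  Combine with x ≡ 5 (mod 9); new modulus lcm = 1197.
    Write x = 126 + 133·t and substitute into x ≡ 5 (mod 9): 133·t ≡ 5 − 126 = -121 (mod 9).
    Reduce coefficients mod 9: 7·t ≡ 5 (mod 9).
    The inverse of 7 mod 9 is 4 (since 7·4 = 28 = 3·9 + 1), so t ≡ 4·5 = 20 ≡ 2 (mod 9).
    Then x = 126 + 133·2 = 392, valid modulo lcm(133, 9) = 1197: x ≡ 392 (mod 1197).
  Combine with x ≡ 3 (mod 8); new modulus lcm = 9576.
    Write x = 392 + 1197·t and substitute into x ≡ 3 (mod 8): 1197·t ≡ 3 − 392 = -389 (mod 8).
    Reduce coefficients mod 8: 5·t ≡ 3 (mod 8).
    The inverse of 5 mod 8 is 5 (since 5·5 = 25 = 3·8 + 1), so t ≡ 5·3 = 15 ≡ 7 (mod 8).
    Then x = 392 + 1197·7 = 8771, valid modulo lcm(1197, 8) = 9576: x ≡ 8771 (mod 9576).
Verify against each original: 8771 mod 7 = 0, 8771 mod 19 = 12, 8771 mod 9 = 5, 8771 mod 8 = 3.

x ≡ 8771 (mod 9576).


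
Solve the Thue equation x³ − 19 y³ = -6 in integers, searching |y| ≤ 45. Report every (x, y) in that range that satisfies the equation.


The equation is x³ - 19y³ = -6. For fixed y, x³ = 19·y³ − 6, so a solution requires the RHS to be a perfect cube.
Strategy: iterate y from -45 to 45, compute RHS = 19·y³ − 6, and check whether it is a (positive or negative) perfect cube.
Check small values of y:
  y = 0: RHS = -6 is not a perfect cube.
  y = 1: RHS = 13 is not a perfect cube.
  y = -1: RHS = -25 is not a perfect cube.
  y = 2: RHS = 146 is not a perfect cube.
  y = -2: RHS = -158 is not a perfect cube.
  y = 3: RHS = 507 is not a perfect cube.
  y = -3: RHS = -519 is not a perfect cube.
Continuing the search up to |y| = 45 finds no solutions either.
No (x, y) in the scanned range satisfies the equation.

No integer solutions with |y| ≤ 45.


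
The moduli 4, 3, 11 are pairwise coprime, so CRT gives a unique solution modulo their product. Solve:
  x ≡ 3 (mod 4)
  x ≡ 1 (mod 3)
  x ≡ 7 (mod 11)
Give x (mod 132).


Moduli 4, 3, 11 are pairwise coprime; by CRT there is a unique solution modulo M = 4 · 3 · 11 = 132.
Solve pairwise, accumulating the modulus:
  Start with x ≡ 3 (mod 4).
  Combine with x ≡ 1 (mod 3): since gcd(4, 3) = 1, we get a unique residue mod 12.
    Write x = 3 + 4·t and substitute into x ≡ 1 (mod 3): 4·t ≡ 1 − 3 = -2 (mod 3).
    Reduce coefficients mod 3: 1·t ≡ 1 (mod 3).
    So t ≡ 1 (mod 3).
    Then x = 3 + 4·1 = 7, valid modulo lcm(4, 3) = 12: x ≡ 7 (mod 12).
  Combine with x ≡ 7 (mod 11): since gcd(12, 11) = 1, we get a unique residue mod 132.
    Write x = 7 + 12·t and substitute into x ≡ 7 (mod 11): 12·t ≡ 7 − 7 = 0 (mod 11).
    Reduce coefficients mod 11: 1·t ≡ 0 (mod 11).
    So t ≡ 0 (mod 11).
    Then x = 7 + 12·0 = 7, valid modulo lcm(12, 11) = 132: x ≡ 7 (mod 132).
Verify: 7 mod 4 = 3 ✓, 7 mod 3 = 1 ✓, 7 mod 11 = 7 ✓.

x ≡ 7 (mod 132).


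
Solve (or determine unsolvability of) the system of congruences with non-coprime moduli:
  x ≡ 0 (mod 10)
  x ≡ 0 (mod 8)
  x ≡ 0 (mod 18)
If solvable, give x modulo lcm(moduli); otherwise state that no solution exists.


Moduli 10, 8, 18 are not pairwise coprime, so CRT works modulo lcm(m_i) when all pairwise compatibility conditions hold.
Pairwise compatibility: gcd(m_i, m_j) must divide a_i - a_j for every pair.
Merge one congruence at a time:
  Start: x ≡ 0 (mod 10).
  Combine with x ≡ 0 (mod 8): gcd(10, 8) = 2; 0 - 0 = 0, which IS divisible by 2, so compatible.
    Write x = 0 + 10·t and substitute into x ≡ 0 (mod 8): 10·t ≡ 0 − 0 = 0 (mod 8).
    Divide the congruence (and modulus) by g = 2: 5·t ≡ 0 (mod 4).
    Reduce coefficients mod 4: 1·t ≡ 0 (mod 4).
    So t ≡ 0 (mod 4).
    Then x = 0 + 10·0 = 0, valid modulo lcm(10, 8) = 40: x ≡ 0 (mod 40).
  Combine with x ≡ 0 (mod 18): gcd(40, 18) = 2; 0 - 0 = 0, which IS divisible by 2, so compatible.
    Write x = 0 + 40·t and substitute into x ≡ 0 (mod 18): 40·t ≡ 0 − 0 = 0 (mod 18).
    Divide the congruence (and modulus) by g = 2: 20·t ≡ 0 (mod 9).
    Reduce coefficients mod 9: 2·t ≡ 0 (mod 9).
    The inverse of 2 mod 9 is 5 (since 2·5 = 10 = 1·9 + 1), so t ≡ 5·0 = 0 ≡ 0 (mod 9).
    Then x = 0 + 40·0 = 0, valid modulo lcm(40, 18) = 360: x ≡ 0 (mod 360).
Verify: 0 mod 10 = 0, 0 mod 8 = 0, 0 mod 18 = 0.

x ≡ 0 (mod 360).


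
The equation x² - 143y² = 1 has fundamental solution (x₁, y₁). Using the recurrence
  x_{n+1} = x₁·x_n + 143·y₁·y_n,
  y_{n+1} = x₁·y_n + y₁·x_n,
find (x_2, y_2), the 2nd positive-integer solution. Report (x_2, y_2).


Step 1: Find the fundamental solution (x₁, y₁) of x² - 143y² = 1.
  Expand √143 as a continued fraction. a₀ = ⌊√143⌋ = 11; iterate m_{k+1} = d_k·a_k − m_k, d_{k+1} = (143 − m_{k+1}²)/d_k, a_{k+1} = ⌊(a₀ + m_{k+1})/d_{k+1}⌋ (starting m₀ = 0, d₀ = 1), with convergents p_k = a_k·p_{k-1} + p_{k-2}, q_k = a_k·q_{k-1} + q_{k-2} (p₋₁ = 1, q₋₁ = 0):
  k = 0: a₀ = 11; p₀/q₀ = 11/1; p₀² − 143·q₀² = 121 − 143 = -22.
  k = 1: m = 11, d = 22, a = ⌊(11 + 11)/22⌋ = 1; p/q = (1·11 + 1)/(1·1 + 0) = 12/1; p² − 143·q² = 144 − 143 = 1.
  The first convergent with p² − 143·q² = 1 gives the fundamental solution (x₁, y₁) = (12, 1).
Step 2: Apply the recurrence (x_{n+1}, y_{n+1}) = (x₁x_n + 143y₁y_n, x₁y_n + y₁x_n) repeatedly.
  From (x_1, y_1) = (12, 1): x_2 = 12·12 + 143·1·1 = 287; y_2 = 12·1 + 1·12 = 24.
Step 3: Verify x_2² - 143·y_2² = 82369 - 82368 = 1 (should be 1). ✓

(x_1, y_1) = (12, 1); (x_2, y_2) = (287, 24).


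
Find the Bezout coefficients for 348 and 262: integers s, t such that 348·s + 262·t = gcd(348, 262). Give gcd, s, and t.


Euclidean algorithm on (348, 262) — divide until remainder is 0:
  348 = 1 · 262 + 86
  262 = 3 · 86 + 4
  86 = 21 · 4 + 2
  4 = 2 · 2 + 0
gcd(348, 262) = 2.
Track Bezout coefficients alongside the remainders: start with r₀ = 348 = a·1 + b·0 (s = 1, t = 0) and r₁ = 262 = a·0 + b·1 (s = 0, t = 1); each new remainder r_{k+1} = r_{k-1} − q_k·r_k inherits s_{k+1} = s_{k-1} − q_k·s_k, t_{k+1} = t_{k-1} − q_k·t_k, so r_k = a·s_k + b·t_k at every step:
  q = 1: r = 86, s = 1 − 1·0 = 1, t = 0 − 1·1 = -1  (check: 348·1 + 262·(-1) = 86)
  q = 3: r = 4, s = 0 − 3·1 = -3, t = 1 − 3·(-1) = 4  (check: 348·(-3) + 262·4 = 4)
  q = 21: r = 2, s = 1 − 21·(-3) = 64, t = -1 − 21·4 = -85  (check: 348·64 + 262·(-85) = 2)
The row with r = 2 (the gcd) gives the Bezout coefficients s = 64, t = -85.
Result: 348 · (64) + 262 · (-85) = 2.

gcd(348, 262) = 2; s = 64, t = -85 (check: 348·64 + 262·(-85) = 2).


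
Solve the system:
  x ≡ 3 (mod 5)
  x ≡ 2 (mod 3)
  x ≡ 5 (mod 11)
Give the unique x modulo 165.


Moduli 5, 3, 11 are pairwise coprime; by CRT there is a unique solution modulo M = 5 · 3 · 11 = 165.
Solve pairwise, accumulating the modulus:
  Start with x ≡ 3 (mod 5).
  Combine with x ≡ 2 (mod 3): since gcd(5, 3) = 1, we get a unique residue mod 15.
    Write x = 3 + 5·t and substitute into x ≡ 2 (mod 3): 5·t ≡ 2 − 3 = -1 (mod 3).
    Reduce coefficients mod 3: 2·t ≡ 2 (mod 3).
    The inverse of 2 mod 3 is 2 (since 2·2 = 4 = 1·3 + 1), so t ≡ 2·2 = 4 ≡ 1 (mod 3).
    Then x = 3 + 5·1 = 8, valid modulo lcm(5, 3) = 15: x ≡ 8 (mod 15).
  Combine with x ≡ 5 (mod 11): since gcd(15, 11) = 1, we get a unique residue mod 165.
    Write x = 8 + 15·t and substitute into x ≡ 5 (mod 11): 15·t ≡ 5 − 8 = -3 (mod 11).
    Reduce coefficients mod 11: 4·t ≡ 8 (mod 11).
    The inverse of 4 mod 11 is 3 (since 4·3 = 12 = 1·11 + 1), so t ≡ 3·8 = 24 ≡ 2 (mod 11).
    Then x = 8 + 15·2 = 38, valid modulo lcm(15, 11) = 165: x ≡ 38 (mod 165).
Verify: 38 mod 5 = 3 ✓, 38 mod 3 = 2 ✓, 38 mod 11 = 5 ✓.

x ≡ 38 (mod 165).


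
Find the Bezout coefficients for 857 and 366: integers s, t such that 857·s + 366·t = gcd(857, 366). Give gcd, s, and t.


Euclidean algorithm on (857, 366) — divide until remainder is 0:
  857 = 2 · 366 + 125
  366 = 2 · 125 + 116
  125 = 1 · 116 + 9
  116 = 12 · 9 + 8
  9 = 1 · 8 + 1
  8 = 8 · 1 + 0
gcd(857, 366) = 1.
Track Bezout coefficients alongside the remainders: start with r₀ = 857 = a·1 + b·0 (s = 1, t = 0) and r₁ = 366 = a·0 + b·1 (s = 0, t = 1); each new remainder r_{k+1} = r_{k-1} − q_k·r_k inherits s_{k+1} = s_{k-1} − q_k·s_k, t_{k+1} = t_{k-1} − q_k·t_k, so r_k = a·s_k + b·t_k at every step:
  q = 2: r = 125, s = 1 − 2·0 = 1, t = 0 − 2·1 = -2  (check: 857·1 + 366·(-2) = 125)
  q = 2: r = 116, s = 0 − 2·1 = -2, t = 1 − 2·(-2) = 5  (check: 857·(-2) + 366·5 = 116)
  q = 1: r = 9, s = 1 − 1·(-2) = 3, t = -2 − 1·5 = -7  (check: 857·3 + 366·(-7) = 9)
  q = 12: r = 8, s = -2 − 12·3 = -38, t = 5 − 12·(-7) = 89  (check: 857·(-38) + 366·89 = 8)
  q = 1: r = 1, s = 3 − 1·(-38) = 41, t = -7 − 1·89 = -96  (check: 857·41 + 366·(-96) = 1)
The row with r = 1 (the gcd) gives the Bezout coefficients s = 41, t = -96.
Result: 857 · (41) + 366 · (-96) = 1.

gcd(857, 366) = 1; s = 41, t = -96 (check: 857·41 + 366·(-96) = 1).


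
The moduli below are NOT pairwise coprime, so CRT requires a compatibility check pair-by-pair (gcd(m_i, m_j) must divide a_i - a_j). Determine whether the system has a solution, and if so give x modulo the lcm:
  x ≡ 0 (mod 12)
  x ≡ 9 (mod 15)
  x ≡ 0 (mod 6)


Moduli 12, 15, 6 are not pairwise coprime, so CRT works modulo lcm(m_i) when all pairwise compatibility conditions hold.
Pairwise compatibility: gcd(m_i, m_j) must divide a_i - a_j for every pair.
Merge one congruence at a time:
  Start: x ≡ 0 (mod 12).
  Combine with x ≡ 9 (mod 15): gcd(12, 15) = 3; 9 - 0 = 9, which IS divisible by 3, so compatible.
    Write x = 0 + 12·t and substitute into x ≡ 9 (mod 15): 12·t ≡ 9 − 0 = 9 (mod 15).
    Divide the congruence (and modulus) by g = 3: 4·t ≡ 3 (mod 5).
    The inverse of 4 mod 5 is 4 (since 4·4 = 16 = 3·5 + 1), so t ≡ 4·3 = 12 ≡ 2 (mod 5).
    Then x = 0 + 12·2 = 24, valid modulo lcm(12, 15) = 60: x ≡ 24 (mod 60).
  Combine with x ≡ 0 (mod 6): gcd(60, 6) = 6; 0 - 24 = -24, which IS divisible by 6, so compatible.
    Write x = 24 + 60·t and substitute into x ≡ 0 (mod 6): 60·t ≡ 0 − 24 = -24 (mod 6).
    Divide the congruence (and modulus) by g = 6: 10·t ≡ -4 (mod 1).
    Modulo 1 every t works; take t = 0.
    Then x = 24 + 60·0 = 24, valid modulo lcm(60, 6) = 60: x ≡ 24 (mod 60).
Verify: 24 mod 12 = 0, 24 mod 15 = 9, 24 mod 6 = 0.

x ≡ 24 (mod 60).


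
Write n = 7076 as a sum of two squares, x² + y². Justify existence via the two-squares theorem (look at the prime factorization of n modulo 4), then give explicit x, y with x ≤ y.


Step 1: Factor n = 7076 = 2^2 · 29 · 61.
Step 2: Check the mod-4 condition on each prime factor: 2 = 2 (special); 29 ≡ 1 (mod 4), exponent 1; 61 ≡ 1 (mod 4), exponent 1.
All primes ≡ 3 (mod 4) appear to even exponent (or don't appear), so by the two-squares theorem n IS expressible as a sum of two squares.
Step 3: Build a representation. Group n = k² · m with k = 2 and m = 29 · 61 = 1769 (a product of primes ≡ 1 (mod 4)); a representation of m scales to one of n via (k·x)² + (k·y)² = k²(x² + y²). Each prime p ≡ 1 (mod 4) is itself a sum of two squares; find a² by testing p − a² for a perfect square:
  29: 29 − 1² = 28, 29 − 2² = 25 = 5² ⇒ 29 = 2² + 5².
  61: 61 − 1² = 60, 61 − 2² = 57, 61 − 3² = 52, 61 − 4² = 45, 61 − 5² = 36 = 6² ⇒ 61 = 5² + 6².
  Combine using the Brahmagupta–Fibonacci identity (a² + b²)(c² + d²) = (ac − bd)² + (ad + bc)² = (ac + bd)² + (ad − bc)²:
  29 · 61 = 1769: from (2² + 5²)(5² + 6²), take (2·5 − 5·6, 2·6 + 5·5) = (10 − 30, 12 + 25) = (-20, 37); dropping signs (only squares matter) gives (20, 37); check 20² + 37² = 400 + 1369 = 1769 ✓.
  Scale by k = 2: (2·20, 2·37) = (40, 74).
Step 4: Order so x ≤ y and verify: 40² + 74² = 1600 + 5476 = 7076 = n. ✓

n = 7076 = 40² + 74² (one valid representation with x ≤ y).


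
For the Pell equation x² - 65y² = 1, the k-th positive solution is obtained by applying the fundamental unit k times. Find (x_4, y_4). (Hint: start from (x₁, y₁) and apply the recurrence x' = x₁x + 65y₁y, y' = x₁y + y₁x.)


Step 1: Find the fundamental solution (x₁, y₁) of x² - 65y² = 1.
  Expand √65 as a continued fraction. a₀ = ⌊√65⌋ = 8; iterate m_{k+1} = d_k·a_k − m_k, d_{k+1} = (65 − m_{k+1}²)/d_k, a_{k+1} = ⌊(a₀ + m_{k+1})/d_{k+1}⌋ (starting m₀ = 0, d₀ = 1), with convergents p_k = a_k·p_{k-1} + p_{k-2}, q_k = a_k·q_{k-1} + q_{k-2} (p₋₁ = 1, q₋₁ = 0):
  k = 0: a₀ = 8; p₀/q₀ = 8/1; p₀² − 65·q₀² = 64 − 65 = -1.
  k = 1: m = 8, d = 1, a = ⌊(8 + 8)/1⌋ = 16; p/q = (16·8 + 1)/(16·1 + 0) = 129/16; p² − 65·q² = 16641 − 16640 = 1.
  The first convergent with p² − 65·q² = 1 gives the fundamental solution (x₁, y₁) = (129, 16).
Step 2: Apply the recurrence (x_{n+1}, y_{n+1}) = (x₁x_n + 65y₁y_n, x₁y_n + y₁x_n) repeatedly.
  From (x_1, y_1) = (129, 16): x_2 = 129·129 + 65·16·16 = 33281; y_2 = 129·16 + 16·129 = 4128.
  From (x_2, y_2) = (33281, 4128): x_3 = 129·33281 + 65·16·4128 = 8586369; y_3 = 129·4128 + 16·33281 = 1065008.
  From (x_3, y_3) = (8586369, 1065008): x_4 = 129·8586369 + 65·16·1065008 = 2215249921; y_4 = 129·1065008 + 16·8586369 = 274767936.
Step 3: Verify x_4² - 65·y_4² = 4907332212490506241 - 4907332212490506240 = 1 (should be 1). ✓

(x_1, y_1) = (129, 16); (x_4, y_4) = (2215249921, 274767936).


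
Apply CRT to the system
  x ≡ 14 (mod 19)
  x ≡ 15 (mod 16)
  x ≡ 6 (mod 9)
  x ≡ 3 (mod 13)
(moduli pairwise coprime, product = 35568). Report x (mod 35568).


Product of moduli M = 19 · 16 · 9 · 13 = 35568.
Merge one congruence at a time:
  Start: x ≡ 14 (mod 19).
  Combine with x ≡ 15 (mod 16); new modulus lcm = 304.
    Write x = 14 + 19·t and substitute into x ≡ 15 (mod 16): 19·t ≡ 15 − 14 = 1 (mod 16).
    Reduce coefficients mod 16: 3·t ≡ 1 (mod 16).
    The inverse of 3 mod 16 is 11 (since 3·11 = 33 = 2·16 + 1), so t ≡ 11·1 = 11 ≡ 11 (mod 16).
    Then x = 14 + 19·11 = 223, valid modulo lcm(19, 16) = 304: x ≡ 223 (mod 304).
  Combine with x ≡ 6 (mod 9); new modulus lcm = 2736.
    Write x = 223 + 304·t and substitute into x ≡ 6 (mod 9): 304·t ≡ 6 − 223 = -217 (mod 9).
    Reduce coefficients mod 9: 7·t ≡ 8 (mod 9).
    The inverse of 7 mod 9 is 4 (since 7·4 = 28 = 3·9 + 1), so t ≡ 4·8 = 32 ≡ 5 (mod 9).
    Then x = 223 + 304·5 = 1743, valid modulo lcm(304, 9) = 2736: x ≡ 1743 (mod 2736).
  Combine with x ≡ 3 (mod 13); new modulus lcm = 35568.
    Write x = 1743 + 2736·t and substitute into x ≡ 3 (mod 13): 2736·t ≡ 3 − 1743 = -1740 (mod 13).
    Reduce coefficients mod 13: 6·t ≡ 2 (mod 13).
    The inverse of 6 mod 13 is 11 (since 6·11 = 66 = 5·13 + 1), so t ≡ 11·2 = 22 ≡ 9 (mod 13).
    Then x = 1743 + 2736·9 = 26367, valid modulo lcm(2736, 13) = 35568: x ≡ 26367 (mod 35568).
Verify against each original: 26367 mod 19 = 14, 26367 mod 16 = 15, 26367 mod 9 = 6, 26367 mod 13 = 3.

x ≡ 26367 (mod 35568).


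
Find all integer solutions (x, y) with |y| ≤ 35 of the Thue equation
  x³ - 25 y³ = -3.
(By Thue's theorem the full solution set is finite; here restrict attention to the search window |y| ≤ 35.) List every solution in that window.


The equation is x³ - 25y³ = -3. For fixed y, x³ = 25·y³ − 3, so a solution requires the RHS to be a perfect cube.
Strategy: iterate y from -35 to 35, compute RHS = 25·y³ − 3, and check whether it is a (positive or negative) perfect cube.
Check small values of y:
  y = 0: RHS = -3 is not a perfect cube.
  y = 1: RHS = 22 is not a perfect cube.
  y = -1: RHS = -28 is not a perfect cube.
  y = 2: RHS = 197 is not a perfect cube.
  y = -2: RHS = -203 is not a perfect cube.
  y = 3: RHS = 672 is not a perfect cube.
  y = -3: RHS = -678 is not a perfect cube.
Continuing the search up to |y| = 35 finds no solutions either.
No (x, y) in the scanned range satisfies the equation.

No integer solutions with |y| ≤ 35.


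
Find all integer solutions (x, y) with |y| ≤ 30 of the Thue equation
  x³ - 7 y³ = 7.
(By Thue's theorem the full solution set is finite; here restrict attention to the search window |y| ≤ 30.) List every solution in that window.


The equation is x³ - 7y³ = 7. For fixed y, x³ = 7·y³ + 7, so a solution requires the RHS to be a perfect cube.
Strategy: iterate y from -30 to 30, compute RHS = 7·y³ + 7, and check whether it is a (positive or negative) perfect cube.
Check small values of y:
  y = 0: RHS = 7 is not a perfect cube.
  y = 1: RHS = 14 is not a perfect cube.
  y = -1: RHS = 0 = (0)³ ⇒ x = 0 works.
  y = 2: RHS = 63 is not a perfect cube.
  y = -2: RHS = -49 is not a perfect cube.
  y = 3: RHS = 196 is not a perfect cube.
  y = -3: RHS = -182 is not a perfect cube.
Continuing the search up to |y| = 30 finds no further solutions beyond those listed.
Collected solutions: (0, -1).

Solutions (with |y| ≤ 30): (0, -1).


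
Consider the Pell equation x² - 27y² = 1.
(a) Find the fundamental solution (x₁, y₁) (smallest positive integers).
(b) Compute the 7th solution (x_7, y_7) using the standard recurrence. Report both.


Step 1: Find the fundamental solution (x₁, y₁) of x² - 27y² = 1.
  Expand √27 as a continued fraction. a₀ = ⌊√27⌋ = 5; iterate m_{k+1} = d_k·a_k − m_k, d_{k+1} = (27 − m_{k+1}²)/d_k, a_{k+1} = ⌊(a₀ + m_{k+1})/d_{k+1}⌋ (starting m₀ = 0, d₀ = 1), with convergents p_k = a_k·p_{k-1} + p_{k-2}, q_k = a_k·q_{k-1} + q_{k-2} (p₋₁ = 1, q₋₁ = 0):
  k = 0: a₀ = 5; p₀/q₀ = 5/1; p₀² − 27·q₀² = 25 − 27 = -2.
  k = 1: m = 5, d = 2, a = ⌊(5 + 5)/2⌋ = 5; p/q = (5·5 + 1)/(5·1 + 0) = 26/5; p² − 27·q² = 676 − 675 = 1.
  The first convergent with p² − 27·q² = 1 gives the fundamental solution (x₁, y₁) = (26, 5).
Step 2: Apply the recurrence (x_{n+1}, y_{n+1}) = (x₁x_n + 27y₁y_n, x₁y_n + y₁x_n) repeatedly.
  From (x_1, y_1) = (26, 5): x_2 = 26·26 + 27·5·5 = 1351; y_2 = 26·5 + 5·26 = 260.
  From (x_2, y_2) = (1351, 260): x_3 = 26·1351 + 27·5·260 = 70226; y_3 = 26·260 + 5·1351 = 13515.
  From (x_3, y_3) = (70226, 13515): x_4 = 26·70226 + 27·5·13515 = 3650401; y_4 = 26·13515 + 5·70226 = 702520.
  From (x_4, y_4) = (3650401, 702520): x_5 = 26·3650401 + 27·5·702520 = 189750626; y_5 = 26·702520 + 5·3650401 = 36517525.
  From (x_5, y_5) = (189750626, 36517525): x_6 = 26·189750626 + 27·5·36517525 = 9863382151; y_6 = 26·36517525 + 5·189750626 = 1898208780.
  From (x_6, y_6) = (9863382151, 1898208780): x_7 = 26·9863382151 + 27·5·1898208780 = 512706121226; y_7 = 26·1898208780 + 5·9863382151 = 98670339035.
Step 3: Verify x_7² - 27·y_7² = 262867566742609807743076 - 262867566742609807743075 = 1 (should be 1). ✓

(x_1, y_1) = (26, 5); (x_7, y_7) = (512706121226, 98670339035).


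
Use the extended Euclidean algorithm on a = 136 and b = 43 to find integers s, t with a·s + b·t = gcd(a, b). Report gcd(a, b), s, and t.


Euclidean algorithm on (136, 43) — divide until remainder is 0:
  136 = 3 · 43 + 7
  43 = 6 · 7 + 1
  7 = 7 · 1 + 0
gcd(136, 43) = 1.
Track Bezout coefficients alongside the remainders: start with r₀ = 136 = a·1 + b·0 (s = 1, t = 0) and r₁ = 43 = a·0 + b·1 (s = 0, t = 1); each new remainder r_{k+1} = r_{k-1} − q_k·r_k inherits s_{k+1} = s_{k-1} − q_k·s_k, t_{k+1} = t_{k-1} − q_k·t_k, so r_k = a·s_k + b·t_k at every step:
  q = 3: r = 7, s = 1 − 3·0 = 1, t = 0 − 3·1 = -3  (check: 136·1 + 43·(-3) = 7)
  q = 6: r = 1, s = 0 − 6·1 = -6, t = 1 − 6·(-3) = 19  (check: 136·(-6) + 43·19 = 1)
The row with r = 1 (the gcd) gives the Bezout coefficients s = -6, t = 19.
Result: 136 · (-6) + 43 · (19) = 1.

gcd(136, 43) = 1; s = -6, t = 19 (check: 136·(-6) + 43·19 = 1).


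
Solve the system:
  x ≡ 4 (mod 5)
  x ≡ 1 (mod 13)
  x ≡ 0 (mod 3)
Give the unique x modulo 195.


Moduli 5, 13, 3 are pairwise coprime; by CRT there is a unique solution modulo M = 5 · 13 · 3 = 195.
Solve pairwise, accumulating the modulus:
  Start with x ≡ 4 (mod 5).
  Combine with x ≡ 1 (mod 13): since gcd(5, 13) = 1, we get a unique residue mod 65.
    Write x = 4 + 5·t and substitute into x ≡ 1 (mod 13): 5·t ≡ 1 − 4 = -3 (mod 13).
    Reduce coefficients mod 13: 5·t ≡ 10 (mod 13).
    The inverse of 5 mod 13 is 8 (since 5·8 = 40 = 3·13 + 1), so t ≡ 8·10 = 80 ≡ 2 (mod 13).
    Then x = 4 + 5·2 = 14, valid modulo lcm(5, 13) = 65: x ≡ 14 (mod 65).
  Combine with x ≡ 0 (mod 3): since gcd(65, 3) = 1, we get a unique residue mod 195.
    Write x = 14 + 65·t and substitute into x ≡ 0 (mod 3): 65·t ≡ 0 − 14 = -14 (mod 3).
    Reduce coefficients mod 3: 2·t ≡ 1 (mod 3).
    The inverse of 2 mod 3 is 2 (since 2·2 = 4 = 1·3 + 1), so t ≡ 2·1 = 2 ≡ 2 (mod 3).
    Then x = 14 + 65·2 = 144, valid modulo lcm(65, 3) = 195: x ≡ 144 (mod 195).
Verify: 144 mod 5 = 4 ✓, 144 mod 13 = 1 ✓, 144 mod 3 = 0 ✓.

x ≡ 144 (mod 195).


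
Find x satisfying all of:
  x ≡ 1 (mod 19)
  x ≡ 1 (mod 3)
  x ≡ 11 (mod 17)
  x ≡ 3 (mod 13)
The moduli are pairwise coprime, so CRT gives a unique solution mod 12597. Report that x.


Product of moduli M = 19 · 3 · 17 · 13 = 12597.
Merge one congruence at a time:
  Start: x ≡ 1 (mod 19).
  Combine with x ≡ 1 (mod 3); new modulus lcm = 57.
    Write x = 1 + 19·t and substitute into x ≡ 1 (mod 3): 19·t ≡ 1 − 1 = 0 (mod 3).
    Reduce coefficients mod 3: 1·t ≡ 0 (mod 3).
    So t ≡ 0 (mod 3).
    Then x = 1 + 19·0 = 1, valid modulo lcm(19, 3) = 57: x ≡ 1 (mod 57).
  Combine with x ≡ 11 (mod 17); new modulus lcm = 969.
    Write x = 1 + 57·t and substitute into x ≡ 11 (mod 17): 57·t ≡ 11 − 1 = 10 (mod 17).
    Reduce coefficients mod 17: 6·t ≡ 10 (mod 17).
    The inverse of 6 mod 17 is 3 (since 6·3 = 18 = 1·17 + 1), so t ≡ 3·10 = 30 ≡ 13 (mod 17).
    Then x = 1 + 57·13 = 742, valid modulo lcm(57, 17) = 969: x ≡ 742 (mod 969).
  Combine with x ≡ 3 (mod 13); new modulus lcm = 12597.
    Write x = 742 + 969·t and substitute into x ≡ 3 (mod 13): 969·t ≡ 3 − 742 = -739 (mod 13).
    Reduce coefficients mod 13: 7·t ≡ 2 (mod 13).
    The inverse of 7 mod 13 is 2 (since 7·2 = 14 = 1·13 + 1), so t ≡ 2·2 = 4 ≡ 4 (mod 13).
    Then x = 742 + 969·4 = 4618, valid modulo lcm(969, 13) = 12597: x ≡ 4618 (mod 12597).
Verify against each original: 4618 mod 19 = 1, 4618 mod 3 = 1, 4618 mod 17 = 11, 4618 mod 13 = 3.

x ≡ 4618 (mod 12597).


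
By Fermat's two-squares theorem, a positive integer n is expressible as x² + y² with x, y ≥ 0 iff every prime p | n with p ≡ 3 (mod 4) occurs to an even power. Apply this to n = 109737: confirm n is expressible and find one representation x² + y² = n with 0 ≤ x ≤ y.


Step 1: Factor n = 109737 = 3^2 · 89 · 137.
Step 2: Check the mod-4 condition on each prime factor: 3 ≡ 3 (mod 4), exponent 2 (must be even); 89 ≡ 1 (mod 4), exponent 1; 137 ≡ 1 (mod 4), exponent 1.
All primes ≡ 3 (mod 4) appear to even exponent (or don't appear), so by the two-squares theorem n IS expressible as a sum of two squares.
Step 3: Build a representation. Group n = k² · m with k = 3 and m = 89 · 137 = 12193 (a product of primes ≡ 1 (mod 4)); a representation of m scales to one of n via (k·x)² + (k·y)² = k²(x² + y²). Each prime p ≡ 1 (mod 4) is itself a sum of two squares; find a² by testing p − a² for a perfect square:
  89: 89 − 1² = 88, 89 − 2² = 85, 89 − 3² = 80, 89 − 4² = 73, 89 − 5² = 64 = 8² ⇒ 89 = 5² + 8².
  137: 137 − 1² = 136, 137 − 2² = 133, 137 − 3² = 128, 137 − 4² = 121 = 11² ⇒ 137 = 4² + 11².
  Combine using the Brahmagupta–Fibonacci identity (a² + b²)(c² + d²) = (ac − bd)² + (ad + bc)² = (ac + bd)² + (ad − bc)²:
  89 · 137 = 12193: from (5² + 8²)(4² + 11²), take (5·4 − 8·11, 5·11 + 8·4) = (20 − 88, 55 + 32) = (-68, 87); dropping signs (only squares matter) gives (68, 87); check 68² + 87² = 4624 + 7569 = 12193 ✓.
  Scale by k = 3: (3·68, 3·87) = (204, 261).
Step 4: Order so x ≤ y and verify: 204² + 261² = 41616 + 68121 = 109737 = n. ✓

n = 109737 = 204² + 261² (one valid representation with x ≤ y).


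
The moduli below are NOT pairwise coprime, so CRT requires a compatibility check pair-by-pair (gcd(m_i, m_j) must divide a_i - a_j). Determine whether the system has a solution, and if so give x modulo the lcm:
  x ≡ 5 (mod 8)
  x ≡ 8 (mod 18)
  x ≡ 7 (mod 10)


Moduli 8, 18, 10 are not pairwise coprime, so CRT works modulo lcm(m_i) when all pairwise compatibility conditions hold.
Pairwise compatibility: gcd(m_i, m_j) must divide a_i - a_j for every pair.
Merge one congruence at a time:
  Start: x ≡ 5 (mod 8).
  Combine with x ≡ 8 (mod 18): gcd(8, 18) = 2, and 8 - 5 = 3 is NOT divisible by 2.
    ⇒ system is inconsistent (no integer solution).

No solution (the system is inconsistent).


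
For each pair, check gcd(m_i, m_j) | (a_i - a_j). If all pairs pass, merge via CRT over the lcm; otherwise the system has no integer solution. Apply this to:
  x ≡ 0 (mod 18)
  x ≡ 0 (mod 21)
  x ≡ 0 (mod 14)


Moduli 18, 21, 14 are not pairwise coprime, so CRT works modulo lcm(m_i) when all pairwise compatibility conditions hold.
Pairwise compatibility: gcd(m_i, m_j) must divide a_i - a_j for every pair.
Merge one congruence at a time:
  Start: x ≡ 0 (mod 18).
  Combine with x ≡ 0 (mod 21): gcd(18, 21) = 3; 0 - 0 = 0, which IS divisible by 3, so compatible.
    Write x = 0 + 18·t and substitute into x ≡ 0 (mod 21): 18·t ≡ 0 − 0 = 0 (mod 21).
    Divide the congruence (and modulus) by g = 3: 6·t ≡ 0 (mod 7).
    The inverse of 6 mod 7 is 6 (since 6·6 = 36 = 5·7 + 1), so t ≡ 6·0 = 0 ≡ 0 (mod 7).
    Then x = 0 + 18·0 = 0, valid modulo lcm(18, 21) = 126: x ≡ 0 (mod 126).
  Combine with x ≡ 0 (mod 14): gcd(126, 14) = 14; 0 - 0 = 0, which IS divisible by 14, so compatible.
    Write x = 0 + 126·t and substitute into x ≡ 0 (mod 14): 126·t ≡ 0 − 0 = 0 (mod 14).
    Divide the congruence (and modulus) by g = 14: 9·t ≡ 0 (mod 1).
    Modulo 1 every t works; take t = 0.
    Then x = 0 + 126·0 = 0, valid modulo lcm(126, 14) = 126: x ≡ 0 (mod 126).
Verify: 0 mod 18 = 0, 0 mod 21 = 0, 0 mod 14 = 0.

x ≡ 0 (mod 126).


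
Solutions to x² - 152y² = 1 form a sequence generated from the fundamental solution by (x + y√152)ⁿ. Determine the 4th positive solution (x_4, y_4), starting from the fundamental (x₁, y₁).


Step 1: Find the fundamental solution (x₁, y₁) of x² - 152y² = 1.
  Expand √152 as a continued fraction. a₀ = ⌊√152⌋ = 12; iterate m_{k+1} = d_k·a_k − m_k, d_{k+1} = (152 − m_{k+1}²)/d_k, a_{k+1} = ⌊(a₀ + m_{k+1})/d_{k+1}⌋ (starting m₀ = 0, d₀ = 1), with convergents p_k = a_k·p_{k-1} + p_{k-2}, q_k = a_k·q_{k-1} + q_{k-2} (p₋₁ = 1, q₋₁ = 0):
  k = 0: a₀ = 12; p₀/q₀ = 12/1; p₀² − 152·q₀² = 144 − 152 = -8.
  k = 1: m = 12, d = 8, a = ⌊(12 + 12)/8⌋ = 3; p/q = (3·12 + 1)/(3·1 + 0) = 37/3; p² − 152·q² = 1369 − 1368 = 1.
  The first convergent with p² − 152·q² = 1 gives the fundamental solution (x₁, y₁) = (37, 3).
Step 2: Apply the recurrence (x_{n+1}, y_{n+1}) = (x₁x_n + 152y₁y_n, x₁y_n + y₁x_n) repeatedly.
  From (x_1, y_1) = (37, 3): x_2 = 37·37 + 152·3·3 = 2737; y_2 = 37·3 + 3·37 = 222.
  From (x_2, y_2) = (2737, 222): x_3 = 37·2737 + 152·3·222 = 202501; y_3 = 37·222 + 3·2737 = 16425.
  From (x_3, y_3) = (202501, 16425): x_4 = 37·202501 + 152·3·16425 = 14982337; y_4 = 37·16425 + 3·202501 = 1215228.
Step 3: Verify x_4² - 152·y_4² = 224470421981569 - 224470421981568 = 1 (should be 1). ✓

(x_1, y_1) = (37, 3); (x_4, y_4) = (14982337, 1215228).


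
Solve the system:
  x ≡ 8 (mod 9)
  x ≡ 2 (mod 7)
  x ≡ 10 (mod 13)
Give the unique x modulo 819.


Moduli 9, 7, 13 are pairwise coprime; by CRT there is a unique solution modulo M = 9 · 7 · 13 = 819.
Solve pairwise, accumulating the modulus:
  Start with x ≡ 8 (mod 9).
  Combine with x ≡ 2 (mod 7): since gcd(9, 7) = 1, we get a unique residue mod 63.
    Write x = 8 + 9·t and substitute into x ≡ 2 (mod 7): 9·t ≡ 2 − 8 = -6 (mod 7).
    Reduce coefficients mod 7: 2·t ≡ 1 (mod 7).
    The inverse of 2 mod 7 is 4 (since 2·4 = 8 = 1·7 + 1), so t ≡ 4·1 = 4 ≡ 4 (mod 7).
    Then x = 8 + 9·4 = 44, valid modulo lcm(9, 7) = 63: x ≡ 44 (mod 63).
  Combine with x ≡ 10 (mod 13): since gcd(63, 13) = 1, we get a unique residue mod 819.
    Write x = 44 + 63·t and substitute into x ≡ 10 (mod 13): 63·t ≡ 10 − 44 = -34 (mod 13).
    Reduce coefficients mod 13: 11·t ≡ 5 (mod 13).
    The inverse of 11 mod 13 is 6 (since 11·6 = 66 = 5·13 + 1), so t ≡ 6·5 = 30 ≡ 4 (mod 13).
    Then x = 44 + 63·4 = 296, valid modulo lcm(63, 13) = 819: x ≡ 296 (mod 819).
Verify: 296 mod 9 = 8 ✓, 296 mod 7 = 2 ✓, 296 mod 13 = 10 ✓.

x ≡ 296 (mod 819).


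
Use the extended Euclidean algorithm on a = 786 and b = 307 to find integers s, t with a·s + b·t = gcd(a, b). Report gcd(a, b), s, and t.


Euclidean algorithm on (786, 307) — divide until remainder is 0:
  786 = 2 · 307 + 172
  307 = 1 · 172 + 135
  172 = 1 · 135 + 37
  135 = 3 · 37 + 24
  37 = 1 · 24 + 13
  24 = 1 · 13 + 11
  13 = 1 · 11 + 2
  11 = 5 · 2 + 1
  2 = 2 · 1 + 0
gcd(786, 307) = 1.
Track Bezout coefficients alongside the remainders: start with r₀ = 786 = a·1 + b·0 (s = 1, t = 0) and r₁ = 307 = a·0 + b·1 (s = 0, t = 1); each new remainder r_{k+1} = r_{k-1} − q_k·r_k inherits s_{k+1} = s_{k-1} − q_k·s_k, t_{k+1} = t_{k-1} − q_k·t_k, so r_k = a·s_k + b·t_k at every step:
  q = 2: r = 172, s = 1 − 2·0 = 1, t = 0 − 2·1 = -2  (check: 786·1 + 307·(-2) = 172)
  q = 1: r = 135, s = 0 − 1·1 = -1, t = 1 − 1·(-2) = 3  (check: 786·(-1) + 307·3 = 135)
  q = 1: r = 37, s = 1 − 1·(-1) = 2, t = -2 − 1·3 = -5  (check: 786·2 + 307·(-5) = 37)
  q = 3: r = 24, s = -1 − 3·2 = -7, t = 3 − 3·(-5) = 18  (check: 786·(-7) + 307·18 = 24)
  q = 1: r = 13, s = 2 − 1·(-7) = 9, t = -5 − 1·18 = -23  (check: 786·9 + 307·(-23) = 13)
  q = 1: r = 11, s = -7 − 1·9 = -16, t = 18 − 1·(-23) = 41  (check: 786·(-16) + 307·41 = 11)
  q = 1: r = 2, s = 9 − 1·(-16) = 25, t = -23 − 1·41 = -64  (check: 786·25 + 307·(-64) = 2)
  q = 5: r = 1, s = -16 − 5·25 = -141, t = 41 − 5·(-64) = 361  (check: 786·(-141) + 307·361 = 1)
The row with r = 1 (the gcd) gives the Bezout coefficients s = -141, t = 361.
Result: 786 · (-141) + 307 · (361) = 1.

gcd(786, 307) = 1; s = -141, t = 361 (check: 786·(-141) + 307·361 = 1).


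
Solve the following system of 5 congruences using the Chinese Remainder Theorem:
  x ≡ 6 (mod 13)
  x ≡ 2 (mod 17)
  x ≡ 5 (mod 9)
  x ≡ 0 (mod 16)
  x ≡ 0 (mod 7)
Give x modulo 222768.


Product of moduli M = 13 · 17 · 9 · 16 · 7 = 222768.
Merge one congruence at a time:
  Start: x ≡ 6 (mod 13).
  Combine with x ≡ 2 (mod 17); new modulus lcm = 221.
    Write x = 6 + 13·t and substitute into x ≡ 2 (mod 17): 13·t ≡ 2 − 6 = -4 (mod 17).
    Reduce coefficients mod 17: 13·t ≡ 13 (mod 17).
    The inverse of 13 mod 17 is 4 (since 13·4 = 52 = 3·17 + 1), so t ≡ 4·13 = 52 ≡ 1 (mod 17).
    Then x = 6 + 13·1 = 19, valid modulo lcm(13, 17) = 221: x ≡ 19 (mod 221).
  Combine with x ≡ 5 (mod 9); new modulus lcm = 1989.
    Write x = 19 + 221·t and substitute into x ≡ 5 (mod 9): 221·t ≡ 5 − 19 = -14 (mod 9).
    Reduce coefficients mod 9: 5·t ≡ 4 (mod 9).
    The inverse of 5 mod 9 is 2 (since 5·2 = 10 = 1·9 + 1), so t ≡ 2·4 = 8 ≡ 8 (mod 9).
    Then x = 19 + 221·8 = 1787, valid modulo lcm(221, 9) = 1989: x ≡ 1787 (mod 1989).
  Combine with x ≡ 0 (mod 16); new modulus lcm = 31824.
    Write x = 1787 + 1989·t and substitute into x ≡ 0 (mod 16): 1989·t ≡ 0 − 1787 = -1787 (mod 16).
    Reduce coefficients mod 16: 5·t ≡ 5 (mod 16).
    The inverse of 5 mod 16 is 13 (since 5·13 = 65 = 4·16 + 1), so t ≡ 13·5 = 65 ≡ 1 (mod 16).
    Then x = 1787 + 1989·1 = 3776, valid modulo lcm(1989, 16) = 31824: x ≡ 3776 (mod 31824).
  Combine with x ≡ 0 (mod 7); new modulus lcm = 222768.
    Write x = 3776 + 31824·t and substitute into x ≡ 0 (mod 7): 31824·t ≡ 0 − 3776 = -3776 (mod 7).
    Reduce coefficients mod 7: 2·t ≡ 4 (mod 7).
    The inverse of 2 mod 7 is 4 (since 2·4 = 8 = 1·7 + 1), so t ≡ 4·4 = 16 ≡ 2 (mod 7).
    Then x = 3776 + 31824·2 = 67424, valid modulo lcm(31824, 7) = 222768: x ≡ 67424 (mod 222768).
Verify against each original: 67424 mod 13 = 6, 67424 mod 17 = 2, 67424 mod 9 = 5, 67424 mod 16 = 0, 67424 mod 7 = 0.

x ≡ 67424 (mod 222768).


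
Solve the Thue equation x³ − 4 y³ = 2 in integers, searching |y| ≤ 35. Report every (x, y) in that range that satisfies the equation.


The equation is x³ - 4y³ = 2. For fixed y, x³ = 4·y³ + 2, so a solution requires the RHS to be a perfect cube.
Strategy: iterate y from -35 to 35, compute RHS = 4·y³ + 2, and check whether it is a (positive or negative) perfect cube.
Check small values of y:
  y = 0: RHS = 2 is not a perfect cube.
  y = 1: RHS = 6 is not a perfect cube.
  y = -1: RHS = -2 is not a perfect cube.
  y = 2: RHS = 34 is not a perfect cube.
  y = -2: RHS = -30 is not a perfect cube.
  y = 3: RHS = 110 is not a perfect cube.
  y = -3: RHS = -106 is not a perfect cube.
Continuing the search up to |y| = 35 finds no solutions either.
No (x, y) in the scanned range satisfies the equation.

No integer solutions with |y| ≤ 35.


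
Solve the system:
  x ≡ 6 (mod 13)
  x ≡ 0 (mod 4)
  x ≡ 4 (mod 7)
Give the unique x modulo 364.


Moduli 13, 4, 7 are pairwise coprime; by CRT there is a unique solution modulo M = 13 · 4 · 7 = 364.
Solve pairwise, accumulating the modulus:
  Start with x ≡ 6 (mod 13).
  Combine with x ≡ 0 (mod 4): since gcd(13, 4) = 1, we get a unique residue mod 52.
    Write x = 6 + 13·t and substitute into x ≡ 0 (mod 4): 13·t ≡ 0 − 6 = -6 (mod 4).
    Reduce coefficients mod 4: 1·t ≡ 2 (mod 4).
    So t ≡ 2 (mod 4).
    Then x = 6 + 13·2 = 32, valid modulo lcm(13, 4) = 52: x ≡ 32 (mod 52).
  Combine with x ≡ 4 (mod 7): since gcd(52, 7) = 1, we get a unique residue mod 364.
    Write x = 32 + 52·t and substitute into x ≡ 4 (mod 7): 52·t ≡ 4 − 32 = -28 (mod 7).
    Reduce coefficients mod 7: 3·t ≡ 0 (mod 7).
    The inverse of 3 mod 7 is 5 (since 3·5 = 15 = 2·7 + 1), so t ≡ 5·0 = 0 ≡ 0 (mod 7).
    Then x = 32 + 52·0 = 32, valid modulo lcm(52, 7) = 364: x ≡ 32 (mod 364).
Verify: 32 mod 13 = 6 ✓, 32 mod 4 = 0 ✓, 32 mod 7 = 4 ✓.

x ≡ 32 (mod 364).


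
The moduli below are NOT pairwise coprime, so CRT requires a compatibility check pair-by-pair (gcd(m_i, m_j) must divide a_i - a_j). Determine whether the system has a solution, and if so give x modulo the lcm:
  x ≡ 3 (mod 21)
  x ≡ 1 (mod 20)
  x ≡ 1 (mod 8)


Moduli 21, 20, 8 are not pairwise coprime, so CRT works modulo lcm(m_i) when all pairwise compatibility conditions hold.
Pairwise compatibility: gcd(m_i, m_j) must divide a_i - a_j for every pair.
Merge one congruence at a time:
  Start: x ≡ 3 (mod 21).
  Combine with x ≡ 1 (mod 20): gcd(21, 20) = 1; 1 - 3 = -2, which IS divisible by 1, so compatible.
    Write x = 3 + 21·t and substitute into x ≡ 1 (mod 20): 21·t ≡ 1 − 3 = -2 (mod 20).
    Reduce coefficients mod 20: 1·t ≡ 18 (mod 20).
    So t ≡ 18 (mod 20).
    Then x = 3 + 21·18 = 381, valid modulo lcm(21, 20) = 420: x ≡ 381 (mod 420).
  Combine with x ≡ 1 (mod 8): gcd(420, 8) = 4; 1 - 381 = -380, which IS divisible by 4, so compatible.
    Write x = 381 + 420·t and substitute into x ≡ 1 (mod 8): 420·t ≡ 1 − 381 = -380 (mod 8).
    Divide the congruence (and modulus) by g = 4: 105·t ≡ -95 (mod 2).
    Reduce coefficients mod 2: 1·t ≡ 1 (mod 2).
    So t ≡ 1 (mod 2).
    Then x = 381 + 420·1 = 801, valid modulo lcm(420, 8) = 840: x ≡ 801 (mod 840).
Verify: 801 mod 21 = 3, 801 mod 20 = 1, 801 mod 8 = 1.

x ≡ 801 (mod 840).


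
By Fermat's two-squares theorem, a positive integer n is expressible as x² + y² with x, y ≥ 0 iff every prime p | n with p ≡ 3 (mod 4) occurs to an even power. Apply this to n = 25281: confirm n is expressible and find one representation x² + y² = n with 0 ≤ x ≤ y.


Step 1: Factor n = 25281 = 3^2 · 53^2.
Step 2: Check the mod-4 condition on each prime factor: 3 ≡ 3 (mod 4), exponent 2 (must be even); 53 ≡ 1 (mod 4), exponent 2.
All primes ≡ 3 (mod 4) appear to even exponent (or don't appear), so by the two-squares theorem n IS expressible as a sum of two squares.
Step 3: Build a representation. Group n = k² · m with k = 3 and m = 53 · 53 = 2809 (a product of primes ≡ 1 (mod 4)); a representation of m scales to one of n via (k·x)² + (k·y)² = k²(x² + y²). Each prime p ≡ 1 (mod 4) is itself a sum of two squares; find a² by testing p − a² for a perfect square:
  53: 53 − 1² = 52, 53 − 2² = 49 = 7² ⇒ 53 = 2² + 7².
  Combine using the Brahmagupta–Fibonacci identity (a² + b²)(c² + d²) = (ac − bd)² + (ad + bc)² = (ac + bd)² + (ad − bc)²:
  53 · 53 = 2809: from (2² + 7²)(2² + 7²), take (2·2 − 7·7, 2·7 + 7·2) = (4 − 49, 14 + 14) = (-45, 28); dropping signs (only squares matter) gives (45, 28); check 45² + 28² = 2025 + 784 = 2809 ✓.
  Scale by k = 3: (3·45, 3·28) = (135, 84).
Step 4: Order so x ≤ y and verify: 84² + 135² = 7056 + 18225 = 25281 = n. ✓

n = 25281 = 84² + 135² (one valid representation with x ≤ y).


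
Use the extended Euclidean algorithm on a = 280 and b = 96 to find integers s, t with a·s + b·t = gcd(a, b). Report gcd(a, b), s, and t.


Euclidean algorithm on (280, 96) — divide until remainder is 0:
  280 = 2 · 96 + 88
  96 = 1 · 88 + 8
  88 = 11 · 8 + 0
gcd(280, 96) = 8.
Track Bezout coefficients alongside the remainders: start with r₀ = 280 = a·1 + b·0 (s = 1, t = 0) and r₁ = 96 = a·0 + b·1 (s = 0, t = 1); each new remainder r_{k+1} = r_{k-1} − q_k·r_k inherits s_{k+1} = s_{k-1} − q_k·s_k, t_{k+1} = t_{k-1} − q_k·t_k, so r_k = a·s_k + b·t_k at every step:
  q = 2: r = 88, s = 1 − 2·0 = 1, t = 0 − 2·1 = -2  (check: 280·1 + 96·(-2) = 88)
  q = 1: r = 8, s = 0 − 1·1 = -1, t = 1 − 1·(-2) = 3  (check: 280·(-1) + 96·3 = 8)
The row with r = 8 (the gcd) gives the Bezout coefficients s = -1, t = 3.
Result: 280 · (-1) + 96 · (3) = 8.

gcd(280, 96) = 8; s = -1, t = 3 (check: 280·(-1) + 96·3 = 8).


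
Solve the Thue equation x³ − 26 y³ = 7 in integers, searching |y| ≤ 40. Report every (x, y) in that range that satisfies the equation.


The equation is x³ - 26y³ = 7. For fixed y, x³ = 26·y³ + 7, so a solution requires the RHS to be a perfect cube.
Strategy: iterate y from -40 to 40, compute RHS = 26·y³ + 7, and check whether it is a (positive or negative) perfect cube.
Check small values of y:
  y = 0: RHS = 7 is not a perfect cube.
  y = 1: RHS = 33 is not a perfect cube.
  y = -1: RHS = -19 is not a perfect cube.
  y = 2: RHS = 215 is not a perfect cube.
  y = -2: RHS = -201 is not a perfect cube.
  y = 3: RHS = 709 is not a perfect cube.
  y = -3: RHS = -695 is not a perfect cube.
Continuing the search up to |y| = 40 finds no solutions either.
No (x, y) in the scanned range satisfies the equation.

No integer solutions with |y| ≤ 40.


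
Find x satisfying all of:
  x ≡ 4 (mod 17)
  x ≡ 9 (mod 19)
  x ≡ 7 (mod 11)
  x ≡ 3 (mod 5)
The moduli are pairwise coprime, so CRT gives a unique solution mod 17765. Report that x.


Product of moduli M = 17 · 19 · 11 · 5 = 17765.
Merge one congruence at a time:
  Start: x ≡ 4 (mod 17).
  Combine with x ≡ 9 (mod 19); new modulus lcm = 323.
    Write x = 4 + 17·t and substitute into x ≡ 9 (mod 19): 17·t ≡ 9 − 4 = 5 (mod 19).
    The inverse of 17 mod 19 is 9 (since 17·9 = 153 = 8·19 + 1), so t ≡ 9·5 = 45 ≡ 7 (mod 19).
    Then x = 4 + 17·7 = 123, valid modulo lcm(17, 19) = 323: x ≡ 123 (mod 323).
  Combine with x ≡ 7 (mod 11); new modulus lcm = 3553.
    Write x = 123 + 323·t and substitute into x ≡ 7 (mod 11): 323·t ≡ 7 − 123 = -116 (mod 11).
    Reduce coefficients mod 11: 4·t ≡ 5 (mod 11).
    The inverse of 4 mod 11 is 3 (since 4·3 = 12 = 1·11 + 1), so t ≡ 3·5 = 15 ≡ 4 (mod 11).
    Then x = 123 + 323·4 = 1415, valid modulo lcm(323, 11) = 3553: x ≡ 1415 (mod 3553).
  Combine with x ≡ 3 (mod 5); new modulus lcm = 17765.
    Write x = 1415 + 3553·t and substitute into x ≡ 3 (mod 5): 3553·t ≡ 3 − 1415 = -1412 (mod 5).
    Reduce coefficients mod 5: 3·t ≡ 3 (mod 5).
    The inverse of 3 mod 5 is 2 (since 3·2 = 6 = 1·5 + 1), so t ≡ 2·3 = 6 ≡ 1 (mod 5).
    Then x = 1415 + 3553·1 = 4968, valid modulo lcm(3553, 5) = 17765: x ≡ 4968 (mod 17765).
Verify against each original: 4968 mod 17 = 4, 4968 mod 19 = 9, 4968 mod 11 = 7, 4968 mod 5 = 3.

x ≡ 4968 (mod 17765).
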